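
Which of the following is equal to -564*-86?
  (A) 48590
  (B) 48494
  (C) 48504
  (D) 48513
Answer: C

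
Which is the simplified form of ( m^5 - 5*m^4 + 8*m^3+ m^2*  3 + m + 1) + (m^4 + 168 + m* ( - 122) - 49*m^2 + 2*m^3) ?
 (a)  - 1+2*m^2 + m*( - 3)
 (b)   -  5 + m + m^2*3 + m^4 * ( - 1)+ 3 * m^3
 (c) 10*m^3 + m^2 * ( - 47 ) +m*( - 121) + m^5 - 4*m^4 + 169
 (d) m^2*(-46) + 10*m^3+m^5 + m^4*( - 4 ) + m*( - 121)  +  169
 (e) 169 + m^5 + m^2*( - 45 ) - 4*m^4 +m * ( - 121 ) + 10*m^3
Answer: d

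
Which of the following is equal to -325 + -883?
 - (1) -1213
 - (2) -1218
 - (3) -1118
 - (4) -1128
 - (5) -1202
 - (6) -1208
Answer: 6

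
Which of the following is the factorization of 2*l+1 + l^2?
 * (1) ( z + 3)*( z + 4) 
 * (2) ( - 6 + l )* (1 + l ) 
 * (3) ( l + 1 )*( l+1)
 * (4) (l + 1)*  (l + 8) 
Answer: 3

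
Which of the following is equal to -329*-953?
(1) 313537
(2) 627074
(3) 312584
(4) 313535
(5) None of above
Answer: 1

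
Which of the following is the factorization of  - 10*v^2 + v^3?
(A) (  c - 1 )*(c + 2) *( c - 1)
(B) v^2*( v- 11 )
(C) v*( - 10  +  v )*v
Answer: C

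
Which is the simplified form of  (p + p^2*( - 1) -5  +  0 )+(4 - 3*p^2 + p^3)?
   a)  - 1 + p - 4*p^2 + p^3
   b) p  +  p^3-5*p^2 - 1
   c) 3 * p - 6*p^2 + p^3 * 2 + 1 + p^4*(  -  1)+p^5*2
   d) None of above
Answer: a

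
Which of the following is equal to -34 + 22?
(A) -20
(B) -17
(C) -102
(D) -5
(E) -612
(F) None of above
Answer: F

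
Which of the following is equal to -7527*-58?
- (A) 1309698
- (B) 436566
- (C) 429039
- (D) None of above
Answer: B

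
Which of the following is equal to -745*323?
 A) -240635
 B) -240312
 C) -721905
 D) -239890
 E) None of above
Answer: A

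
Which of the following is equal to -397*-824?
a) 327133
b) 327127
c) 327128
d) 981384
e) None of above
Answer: c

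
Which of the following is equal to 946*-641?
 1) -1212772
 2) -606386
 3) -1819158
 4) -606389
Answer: 2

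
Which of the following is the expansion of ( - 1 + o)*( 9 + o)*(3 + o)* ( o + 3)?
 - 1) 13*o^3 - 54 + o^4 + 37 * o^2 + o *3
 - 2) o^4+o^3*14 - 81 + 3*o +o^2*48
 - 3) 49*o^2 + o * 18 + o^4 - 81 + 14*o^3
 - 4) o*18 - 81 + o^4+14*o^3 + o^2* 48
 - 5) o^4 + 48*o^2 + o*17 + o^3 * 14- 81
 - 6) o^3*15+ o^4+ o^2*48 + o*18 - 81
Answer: 4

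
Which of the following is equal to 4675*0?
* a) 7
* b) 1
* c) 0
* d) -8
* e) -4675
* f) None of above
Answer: c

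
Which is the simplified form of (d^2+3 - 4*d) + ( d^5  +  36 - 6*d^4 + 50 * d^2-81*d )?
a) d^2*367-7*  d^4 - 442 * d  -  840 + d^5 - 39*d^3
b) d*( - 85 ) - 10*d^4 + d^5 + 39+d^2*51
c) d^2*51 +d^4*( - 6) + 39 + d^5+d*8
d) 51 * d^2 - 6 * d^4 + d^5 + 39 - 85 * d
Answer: d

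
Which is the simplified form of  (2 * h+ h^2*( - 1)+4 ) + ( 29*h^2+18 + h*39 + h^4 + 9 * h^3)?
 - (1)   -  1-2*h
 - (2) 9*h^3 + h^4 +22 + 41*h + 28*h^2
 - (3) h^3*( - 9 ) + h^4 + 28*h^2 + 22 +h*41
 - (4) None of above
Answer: 2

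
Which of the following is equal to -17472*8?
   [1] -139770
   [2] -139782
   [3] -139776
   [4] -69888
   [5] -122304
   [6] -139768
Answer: 3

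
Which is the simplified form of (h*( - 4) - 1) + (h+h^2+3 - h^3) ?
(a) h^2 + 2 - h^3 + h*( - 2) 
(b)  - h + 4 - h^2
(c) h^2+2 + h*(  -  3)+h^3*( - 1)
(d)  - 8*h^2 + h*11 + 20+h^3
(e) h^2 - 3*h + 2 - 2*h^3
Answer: c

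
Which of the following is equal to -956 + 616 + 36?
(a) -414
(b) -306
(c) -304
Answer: c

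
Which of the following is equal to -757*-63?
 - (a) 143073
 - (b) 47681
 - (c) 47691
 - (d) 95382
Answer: c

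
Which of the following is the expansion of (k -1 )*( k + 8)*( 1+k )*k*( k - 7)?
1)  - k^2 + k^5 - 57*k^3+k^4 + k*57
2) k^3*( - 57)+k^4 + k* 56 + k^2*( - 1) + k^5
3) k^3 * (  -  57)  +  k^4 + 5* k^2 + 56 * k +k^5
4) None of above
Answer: 2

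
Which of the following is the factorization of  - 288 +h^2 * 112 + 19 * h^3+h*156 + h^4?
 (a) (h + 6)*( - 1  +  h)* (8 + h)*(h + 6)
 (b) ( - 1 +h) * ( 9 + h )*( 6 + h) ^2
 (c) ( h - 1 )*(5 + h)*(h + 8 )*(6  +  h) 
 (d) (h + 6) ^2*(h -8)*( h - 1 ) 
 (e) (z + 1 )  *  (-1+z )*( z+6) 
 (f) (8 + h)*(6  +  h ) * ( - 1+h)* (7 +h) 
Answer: a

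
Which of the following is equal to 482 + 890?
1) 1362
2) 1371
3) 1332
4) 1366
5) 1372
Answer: 5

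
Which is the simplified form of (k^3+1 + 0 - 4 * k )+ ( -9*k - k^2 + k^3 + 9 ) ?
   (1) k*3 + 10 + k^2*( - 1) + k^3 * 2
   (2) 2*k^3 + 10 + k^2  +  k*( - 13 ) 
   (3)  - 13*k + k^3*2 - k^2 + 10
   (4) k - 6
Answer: 3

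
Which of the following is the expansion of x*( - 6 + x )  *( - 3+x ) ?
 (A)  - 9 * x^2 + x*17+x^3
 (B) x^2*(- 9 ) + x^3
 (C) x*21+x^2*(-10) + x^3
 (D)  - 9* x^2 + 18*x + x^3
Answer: D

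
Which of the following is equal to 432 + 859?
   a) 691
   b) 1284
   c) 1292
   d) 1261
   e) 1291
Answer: e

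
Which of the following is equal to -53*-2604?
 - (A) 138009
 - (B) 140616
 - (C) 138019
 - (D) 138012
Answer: D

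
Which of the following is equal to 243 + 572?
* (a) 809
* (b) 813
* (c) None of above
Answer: c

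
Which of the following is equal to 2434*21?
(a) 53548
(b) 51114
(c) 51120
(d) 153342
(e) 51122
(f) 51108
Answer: b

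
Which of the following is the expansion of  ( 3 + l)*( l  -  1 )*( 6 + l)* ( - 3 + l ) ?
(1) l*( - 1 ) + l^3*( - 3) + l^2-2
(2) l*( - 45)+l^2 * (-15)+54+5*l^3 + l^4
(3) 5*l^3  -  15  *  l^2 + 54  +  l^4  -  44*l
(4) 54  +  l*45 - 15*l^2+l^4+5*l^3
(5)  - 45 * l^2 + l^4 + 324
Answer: 2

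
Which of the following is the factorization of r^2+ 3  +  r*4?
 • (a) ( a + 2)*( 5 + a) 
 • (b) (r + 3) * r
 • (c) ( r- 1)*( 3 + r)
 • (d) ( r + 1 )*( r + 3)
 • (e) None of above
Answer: d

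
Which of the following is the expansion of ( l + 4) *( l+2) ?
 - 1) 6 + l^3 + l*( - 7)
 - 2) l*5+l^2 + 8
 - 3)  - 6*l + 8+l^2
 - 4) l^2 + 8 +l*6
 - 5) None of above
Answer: 4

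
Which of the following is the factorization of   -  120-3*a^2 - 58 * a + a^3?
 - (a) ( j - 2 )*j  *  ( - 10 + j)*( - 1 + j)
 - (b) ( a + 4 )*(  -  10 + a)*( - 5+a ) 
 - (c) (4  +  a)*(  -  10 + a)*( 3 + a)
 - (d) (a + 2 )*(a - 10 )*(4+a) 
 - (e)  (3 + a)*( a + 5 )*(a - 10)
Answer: c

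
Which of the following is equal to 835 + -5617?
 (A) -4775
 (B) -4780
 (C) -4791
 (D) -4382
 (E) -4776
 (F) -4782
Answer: F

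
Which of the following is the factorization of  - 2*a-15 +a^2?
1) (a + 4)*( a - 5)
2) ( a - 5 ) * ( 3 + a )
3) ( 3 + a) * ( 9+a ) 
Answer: 2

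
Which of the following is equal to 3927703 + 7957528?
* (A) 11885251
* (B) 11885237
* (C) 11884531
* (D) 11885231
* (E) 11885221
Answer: D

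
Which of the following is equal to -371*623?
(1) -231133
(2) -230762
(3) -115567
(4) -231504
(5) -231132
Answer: 1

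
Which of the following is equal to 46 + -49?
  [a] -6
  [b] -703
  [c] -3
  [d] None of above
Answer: c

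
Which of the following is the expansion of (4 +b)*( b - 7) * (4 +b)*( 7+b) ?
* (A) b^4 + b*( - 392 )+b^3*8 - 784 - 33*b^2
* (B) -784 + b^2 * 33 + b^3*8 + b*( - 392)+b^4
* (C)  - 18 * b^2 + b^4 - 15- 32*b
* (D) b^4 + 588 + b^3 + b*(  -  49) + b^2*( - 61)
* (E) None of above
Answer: A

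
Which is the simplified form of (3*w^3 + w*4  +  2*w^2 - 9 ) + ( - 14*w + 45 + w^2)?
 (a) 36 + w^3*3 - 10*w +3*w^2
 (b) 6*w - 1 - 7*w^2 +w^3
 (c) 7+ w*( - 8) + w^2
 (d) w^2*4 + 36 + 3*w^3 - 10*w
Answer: a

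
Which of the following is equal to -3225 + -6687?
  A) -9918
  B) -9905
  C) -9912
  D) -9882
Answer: C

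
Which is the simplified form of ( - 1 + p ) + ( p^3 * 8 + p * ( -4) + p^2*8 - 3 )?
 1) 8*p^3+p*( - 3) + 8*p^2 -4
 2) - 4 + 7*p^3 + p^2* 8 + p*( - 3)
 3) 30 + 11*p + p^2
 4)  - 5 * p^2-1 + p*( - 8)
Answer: 1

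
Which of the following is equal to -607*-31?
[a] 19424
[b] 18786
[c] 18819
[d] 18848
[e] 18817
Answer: e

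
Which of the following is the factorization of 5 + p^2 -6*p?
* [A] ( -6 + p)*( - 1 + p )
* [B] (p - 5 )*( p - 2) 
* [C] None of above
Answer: C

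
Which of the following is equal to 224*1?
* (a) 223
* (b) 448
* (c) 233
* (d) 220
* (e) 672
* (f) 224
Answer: f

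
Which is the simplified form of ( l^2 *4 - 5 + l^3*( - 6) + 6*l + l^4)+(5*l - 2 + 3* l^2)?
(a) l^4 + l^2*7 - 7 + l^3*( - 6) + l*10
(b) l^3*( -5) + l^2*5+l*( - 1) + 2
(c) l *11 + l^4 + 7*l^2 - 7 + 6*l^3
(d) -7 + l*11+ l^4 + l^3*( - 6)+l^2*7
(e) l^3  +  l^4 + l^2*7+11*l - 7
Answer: d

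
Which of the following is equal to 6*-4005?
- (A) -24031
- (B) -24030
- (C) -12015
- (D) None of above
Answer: B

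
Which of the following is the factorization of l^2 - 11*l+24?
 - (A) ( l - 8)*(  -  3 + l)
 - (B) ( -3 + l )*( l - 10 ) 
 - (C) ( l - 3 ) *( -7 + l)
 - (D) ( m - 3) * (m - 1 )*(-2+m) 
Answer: A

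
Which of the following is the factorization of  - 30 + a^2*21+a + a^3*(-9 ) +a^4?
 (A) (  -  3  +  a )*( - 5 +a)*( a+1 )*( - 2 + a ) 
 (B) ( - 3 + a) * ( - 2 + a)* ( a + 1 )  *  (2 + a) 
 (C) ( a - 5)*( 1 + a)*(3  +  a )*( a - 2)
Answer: A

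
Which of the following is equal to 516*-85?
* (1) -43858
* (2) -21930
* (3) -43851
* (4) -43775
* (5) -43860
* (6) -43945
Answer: 5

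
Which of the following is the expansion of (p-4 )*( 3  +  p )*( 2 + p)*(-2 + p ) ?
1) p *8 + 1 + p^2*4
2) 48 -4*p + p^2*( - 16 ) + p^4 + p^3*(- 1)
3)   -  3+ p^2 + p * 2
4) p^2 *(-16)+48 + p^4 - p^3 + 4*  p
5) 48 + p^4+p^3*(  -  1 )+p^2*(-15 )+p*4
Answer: 4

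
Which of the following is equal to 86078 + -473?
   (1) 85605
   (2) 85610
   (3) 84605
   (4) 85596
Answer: 1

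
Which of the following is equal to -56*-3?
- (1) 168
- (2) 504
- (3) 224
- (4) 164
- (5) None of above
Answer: 1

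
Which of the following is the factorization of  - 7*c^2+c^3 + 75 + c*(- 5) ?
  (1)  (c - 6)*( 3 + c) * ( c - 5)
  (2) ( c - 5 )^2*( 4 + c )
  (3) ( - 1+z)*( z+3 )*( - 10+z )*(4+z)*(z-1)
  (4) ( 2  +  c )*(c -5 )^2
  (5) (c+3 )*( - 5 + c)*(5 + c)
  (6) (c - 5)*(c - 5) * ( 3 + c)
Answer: 6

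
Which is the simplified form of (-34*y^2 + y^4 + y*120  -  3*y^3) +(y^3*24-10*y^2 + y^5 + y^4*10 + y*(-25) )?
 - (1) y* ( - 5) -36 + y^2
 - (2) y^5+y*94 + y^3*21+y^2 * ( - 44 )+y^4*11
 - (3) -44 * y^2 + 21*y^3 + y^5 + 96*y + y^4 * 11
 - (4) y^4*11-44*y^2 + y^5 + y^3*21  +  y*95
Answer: 4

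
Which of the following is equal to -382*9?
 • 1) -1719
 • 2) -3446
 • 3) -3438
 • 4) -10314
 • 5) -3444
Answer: 3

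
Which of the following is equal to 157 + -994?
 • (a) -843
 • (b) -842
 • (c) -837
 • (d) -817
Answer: c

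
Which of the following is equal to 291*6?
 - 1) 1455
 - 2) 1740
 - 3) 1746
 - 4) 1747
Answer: 3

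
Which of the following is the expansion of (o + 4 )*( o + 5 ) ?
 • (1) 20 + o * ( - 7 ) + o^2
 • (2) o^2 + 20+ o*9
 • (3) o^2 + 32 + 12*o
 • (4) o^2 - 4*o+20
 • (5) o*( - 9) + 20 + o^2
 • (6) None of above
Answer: 2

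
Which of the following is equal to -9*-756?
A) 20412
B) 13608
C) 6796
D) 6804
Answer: D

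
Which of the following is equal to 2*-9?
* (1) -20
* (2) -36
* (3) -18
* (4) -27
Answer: 3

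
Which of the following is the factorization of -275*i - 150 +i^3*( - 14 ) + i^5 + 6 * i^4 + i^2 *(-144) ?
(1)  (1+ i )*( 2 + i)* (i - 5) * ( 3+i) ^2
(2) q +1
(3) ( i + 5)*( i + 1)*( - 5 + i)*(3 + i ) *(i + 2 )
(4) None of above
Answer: 3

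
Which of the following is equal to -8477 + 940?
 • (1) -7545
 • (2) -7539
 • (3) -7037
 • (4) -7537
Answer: 4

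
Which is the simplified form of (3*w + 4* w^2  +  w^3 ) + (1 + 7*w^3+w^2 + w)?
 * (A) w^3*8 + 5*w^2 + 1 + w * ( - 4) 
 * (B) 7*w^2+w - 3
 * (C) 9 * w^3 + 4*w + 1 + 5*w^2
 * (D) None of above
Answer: D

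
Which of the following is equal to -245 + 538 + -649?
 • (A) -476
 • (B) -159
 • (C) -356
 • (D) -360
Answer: C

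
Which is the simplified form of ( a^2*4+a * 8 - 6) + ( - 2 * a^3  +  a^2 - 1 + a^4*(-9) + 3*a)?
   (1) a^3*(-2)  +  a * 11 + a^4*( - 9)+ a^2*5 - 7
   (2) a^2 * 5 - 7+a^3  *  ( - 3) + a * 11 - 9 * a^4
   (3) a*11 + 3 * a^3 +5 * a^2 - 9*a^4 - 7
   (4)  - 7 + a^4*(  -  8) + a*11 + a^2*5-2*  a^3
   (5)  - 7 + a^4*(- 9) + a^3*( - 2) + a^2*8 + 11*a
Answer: 1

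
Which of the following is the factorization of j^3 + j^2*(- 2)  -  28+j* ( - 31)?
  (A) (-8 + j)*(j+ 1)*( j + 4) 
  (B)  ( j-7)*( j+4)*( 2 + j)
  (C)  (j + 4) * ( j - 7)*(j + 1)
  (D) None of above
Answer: C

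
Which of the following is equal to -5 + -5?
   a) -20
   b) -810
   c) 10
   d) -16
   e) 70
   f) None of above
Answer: f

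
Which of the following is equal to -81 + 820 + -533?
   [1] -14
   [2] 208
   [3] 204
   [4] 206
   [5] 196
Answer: 4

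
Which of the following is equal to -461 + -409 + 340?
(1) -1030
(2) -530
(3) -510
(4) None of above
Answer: 2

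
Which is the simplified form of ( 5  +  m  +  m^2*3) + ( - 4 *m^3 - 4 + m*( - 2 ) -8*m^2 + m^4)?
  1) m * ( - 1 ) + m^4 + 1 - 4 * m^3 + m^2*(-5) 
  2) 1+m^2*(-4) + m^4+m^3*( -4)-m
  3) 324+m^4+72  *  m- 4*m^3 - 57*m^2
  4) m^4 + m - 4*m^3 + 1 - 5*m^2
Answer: 1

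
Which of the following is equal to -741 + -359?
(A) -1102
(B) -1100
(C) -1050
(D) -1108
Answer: B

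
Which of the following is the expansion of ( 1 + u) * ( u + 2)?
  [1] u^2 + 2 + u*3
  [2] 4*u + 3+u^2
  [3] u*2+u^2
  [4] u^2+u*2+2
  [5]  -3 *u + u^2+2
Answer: 1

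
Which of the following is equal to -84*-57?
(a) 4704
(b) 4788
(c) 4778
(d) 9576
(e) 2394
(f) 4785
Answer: b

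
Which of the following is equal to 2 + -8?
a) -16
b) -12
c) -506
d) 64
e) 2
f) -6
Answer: f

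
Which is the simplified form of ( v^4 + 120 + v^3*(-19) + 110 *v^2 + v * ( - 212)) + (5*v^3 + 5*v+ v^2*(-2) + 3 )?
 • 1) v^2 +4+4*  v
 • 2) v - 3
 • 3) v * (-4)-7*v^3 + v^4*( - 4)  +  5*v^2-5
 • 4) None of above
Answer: 4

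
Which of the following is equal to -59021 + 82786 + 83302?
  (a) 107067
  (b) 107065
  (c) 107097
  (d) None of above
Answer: a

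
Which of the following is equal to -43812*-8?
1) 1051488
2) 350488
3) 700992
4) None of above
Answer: 4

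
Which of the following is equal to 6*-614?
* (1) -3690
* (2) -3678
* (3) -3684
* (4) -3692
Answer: 3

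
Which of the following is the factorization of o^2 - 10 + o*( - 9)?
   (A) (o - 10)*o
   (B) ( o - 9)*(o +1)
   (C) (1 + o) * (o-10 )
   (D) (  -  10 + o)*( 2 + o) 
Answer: C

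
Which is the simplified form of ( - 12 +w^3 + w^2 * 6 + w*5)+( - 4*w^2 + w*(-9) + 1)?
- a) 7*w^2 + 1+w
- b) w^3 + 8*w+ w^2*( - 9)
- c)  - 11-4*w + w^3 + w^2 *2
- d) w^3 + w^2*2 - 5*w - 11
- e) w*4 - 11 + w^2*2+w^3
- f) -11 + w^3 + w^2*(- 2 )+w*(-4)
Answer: c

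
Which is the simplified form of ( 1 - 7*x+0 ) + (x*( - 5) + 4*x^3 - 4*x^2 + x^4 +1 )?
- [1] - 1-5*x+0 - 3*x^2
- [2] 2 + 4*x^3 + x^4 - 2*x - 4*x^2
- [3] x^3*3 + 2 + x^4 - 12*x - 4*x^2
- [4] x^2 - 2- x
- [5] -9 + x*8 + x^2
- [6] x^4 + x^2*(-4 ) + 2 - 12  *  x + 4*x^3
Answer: 6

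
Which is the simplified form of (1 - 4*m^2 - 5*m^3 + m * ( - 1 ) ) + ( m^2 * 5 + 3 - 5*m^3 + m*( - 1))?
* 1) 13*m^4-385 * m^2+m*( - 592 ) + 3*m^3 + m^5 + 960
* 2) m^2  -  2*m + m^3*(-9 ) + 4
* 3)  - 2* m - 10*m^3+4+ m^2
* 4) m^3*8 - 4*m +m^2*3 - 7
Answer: 3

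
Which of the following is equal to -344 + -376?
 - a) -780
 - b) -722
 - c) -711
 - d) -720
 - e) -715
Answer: d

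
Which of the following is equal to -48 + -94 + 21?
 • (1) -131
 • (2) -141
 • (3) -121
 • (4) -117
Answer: 3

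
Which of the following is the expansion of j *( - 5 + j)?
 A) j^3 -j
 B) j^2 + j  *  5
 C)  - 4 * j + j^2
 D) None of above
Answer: D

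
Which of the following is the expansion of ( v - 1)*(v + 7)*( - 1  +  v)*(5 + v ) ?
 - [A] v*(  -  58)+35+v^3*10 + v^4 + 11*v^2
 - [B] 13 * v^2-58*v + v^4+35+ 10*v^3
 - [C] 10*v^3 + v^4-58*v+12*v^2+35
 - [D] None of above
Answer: C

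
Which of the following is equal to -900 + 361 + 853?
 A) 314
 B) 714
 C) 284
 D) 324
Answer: A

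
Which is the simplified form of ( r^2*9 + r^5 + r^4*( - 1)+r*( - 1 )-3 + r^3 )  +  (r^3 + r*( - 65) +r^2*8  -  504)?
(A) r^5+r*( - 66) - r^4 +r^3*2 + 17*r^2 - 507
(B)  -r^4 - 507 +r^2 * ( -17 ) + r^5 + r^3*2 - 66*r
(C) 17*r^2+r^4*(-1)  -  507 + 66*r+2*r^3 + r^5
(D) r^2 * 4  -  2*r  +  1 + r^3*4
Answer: A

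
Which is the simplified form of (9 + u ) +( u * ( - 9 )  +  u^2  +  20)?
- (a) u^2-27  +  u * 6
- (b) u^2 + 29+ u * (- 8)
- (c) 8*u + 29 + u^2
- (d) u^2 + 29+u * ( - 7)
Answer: b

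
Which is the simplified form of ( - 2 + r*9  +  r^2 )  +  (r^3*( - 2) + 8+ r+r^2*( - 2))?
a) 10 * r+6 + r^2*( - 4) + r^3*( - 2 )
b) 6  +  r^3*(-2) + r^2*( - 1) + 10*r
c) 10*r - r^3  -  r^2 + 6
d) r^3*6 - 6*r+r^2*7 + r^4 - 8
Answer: b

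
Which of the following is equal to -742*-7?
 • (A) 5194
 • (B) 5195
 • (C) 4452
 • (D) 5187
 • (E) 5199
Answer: A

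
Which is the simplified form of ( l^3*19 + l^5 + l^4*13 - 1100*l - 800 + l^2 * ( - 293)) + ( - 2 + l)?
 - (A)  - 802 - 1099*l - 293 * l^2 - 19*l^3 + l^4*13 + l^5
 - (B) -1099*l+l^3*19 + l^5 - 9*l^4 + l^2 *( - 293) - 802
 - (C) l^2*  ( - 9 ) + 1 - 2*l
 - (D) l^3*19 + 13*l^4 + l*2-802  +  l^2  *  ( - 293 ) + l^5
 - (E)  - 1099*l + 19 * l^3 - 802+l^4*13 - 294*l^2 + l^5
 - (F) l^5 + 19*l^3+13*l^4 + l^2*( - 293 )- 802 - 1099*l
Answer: F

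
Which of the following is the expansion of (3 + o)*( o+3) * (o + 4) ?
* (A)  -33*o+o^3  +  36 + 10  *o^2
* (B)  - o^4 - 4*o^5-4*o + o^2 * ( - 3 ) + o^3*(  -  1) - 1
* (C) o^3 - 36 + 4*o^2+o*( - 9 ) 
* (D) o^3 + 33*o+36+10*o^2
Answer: D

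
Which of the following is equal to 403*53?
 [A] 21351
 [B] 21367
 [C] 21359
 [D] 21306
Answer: C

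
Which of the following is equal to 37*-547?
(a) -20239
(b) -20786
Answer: a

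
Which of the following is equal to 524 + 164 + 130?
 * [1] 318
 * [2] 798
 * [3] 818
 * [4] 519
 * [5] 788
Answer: 3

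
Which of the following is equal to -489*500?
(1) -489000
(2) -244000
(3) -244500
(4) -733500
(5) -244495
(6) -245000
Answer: 3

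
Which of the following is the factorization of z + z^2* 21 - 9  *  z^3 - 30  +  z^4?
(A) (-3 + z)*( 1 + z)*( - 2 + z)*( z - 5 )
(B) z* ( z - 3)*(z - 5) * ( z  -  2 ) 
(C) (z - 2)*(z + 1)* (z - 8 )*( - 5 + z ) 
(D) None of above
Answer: A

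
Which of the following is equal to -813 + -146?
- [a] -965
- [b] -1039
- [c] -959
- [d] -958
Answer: c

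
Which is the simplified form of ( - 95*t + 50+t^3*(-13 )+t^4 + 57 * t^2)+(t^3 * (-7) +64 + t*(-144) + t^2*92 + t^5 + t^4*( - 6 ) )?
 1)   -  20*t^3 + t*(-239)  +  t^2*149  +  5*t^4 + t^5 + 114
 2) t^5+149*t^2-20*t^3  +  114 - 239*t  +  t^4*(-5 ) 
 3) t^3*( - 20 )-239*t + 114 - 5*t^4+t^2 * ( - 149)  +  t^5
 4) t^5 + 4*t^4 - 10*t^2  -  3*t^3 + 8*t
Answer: 2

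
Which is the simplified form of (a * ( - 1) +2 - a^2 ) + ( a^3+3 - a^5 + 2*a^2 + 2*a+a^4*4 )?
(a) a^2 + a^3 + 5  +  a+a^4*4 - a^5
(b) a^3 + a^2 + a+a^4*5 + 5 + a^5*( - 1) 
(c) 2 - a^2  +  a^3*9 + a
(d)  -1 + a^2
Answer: a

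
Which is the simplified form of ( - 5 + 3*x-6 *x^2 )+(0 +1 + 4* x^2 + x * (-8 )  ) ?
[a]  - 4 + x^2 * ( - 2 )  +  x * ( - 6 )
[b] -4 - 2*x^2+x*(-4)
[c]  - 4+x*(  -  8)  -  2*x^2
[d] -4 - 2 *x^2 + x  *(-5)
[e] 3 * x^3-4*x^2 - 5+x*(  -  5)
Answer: d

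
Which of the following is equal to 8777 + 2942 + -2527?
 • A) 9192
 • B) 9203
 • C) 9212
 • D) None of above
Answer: A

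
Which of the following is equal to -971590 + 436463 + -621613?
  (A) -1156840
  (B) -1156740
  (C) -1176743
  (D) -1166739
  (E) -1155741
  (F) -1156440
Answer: B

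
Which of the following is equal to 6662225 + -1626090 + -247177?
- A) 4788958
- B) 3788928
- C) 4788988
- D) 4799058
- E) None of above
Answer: A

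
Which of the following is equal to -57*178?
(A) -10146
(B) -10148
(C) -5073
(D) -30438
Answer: A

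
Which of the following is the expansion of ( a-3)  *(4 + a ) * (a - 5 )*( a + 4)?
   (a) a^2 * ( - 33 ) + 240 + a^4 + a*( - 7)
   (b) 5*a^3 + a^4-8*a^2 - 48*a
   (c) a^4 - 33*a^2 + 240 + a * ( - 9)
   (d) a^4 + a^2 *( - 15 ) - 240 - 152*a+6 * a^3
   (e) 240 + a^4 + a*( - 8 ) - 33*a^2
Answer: e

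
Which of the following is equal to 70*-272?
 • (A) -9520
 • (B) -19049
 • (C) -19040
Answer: C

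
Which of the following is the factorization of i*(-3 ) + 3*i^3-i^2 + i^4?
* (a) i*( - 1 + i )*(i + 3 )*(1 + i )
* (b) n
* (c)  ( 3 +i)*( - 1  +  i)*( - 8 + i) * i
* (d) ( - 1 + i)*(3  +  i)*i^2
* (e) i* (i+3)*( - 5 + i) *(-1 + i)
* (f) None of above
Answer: a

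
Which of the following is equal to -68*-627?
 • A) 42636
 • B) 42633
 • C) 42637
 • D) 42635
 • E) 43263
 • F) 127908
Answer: A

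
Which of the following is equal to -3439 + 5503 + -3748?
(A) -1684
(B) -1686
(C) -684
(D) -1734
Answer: A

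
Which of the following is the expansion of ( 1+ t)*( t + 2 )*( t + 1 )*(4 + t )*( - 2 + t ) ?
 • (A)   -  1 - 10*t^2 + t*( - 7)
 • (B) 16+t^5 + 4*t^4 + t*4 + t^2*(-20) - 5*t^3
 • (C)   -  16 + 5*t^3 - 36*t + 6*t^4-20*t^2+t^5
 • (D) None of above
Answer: C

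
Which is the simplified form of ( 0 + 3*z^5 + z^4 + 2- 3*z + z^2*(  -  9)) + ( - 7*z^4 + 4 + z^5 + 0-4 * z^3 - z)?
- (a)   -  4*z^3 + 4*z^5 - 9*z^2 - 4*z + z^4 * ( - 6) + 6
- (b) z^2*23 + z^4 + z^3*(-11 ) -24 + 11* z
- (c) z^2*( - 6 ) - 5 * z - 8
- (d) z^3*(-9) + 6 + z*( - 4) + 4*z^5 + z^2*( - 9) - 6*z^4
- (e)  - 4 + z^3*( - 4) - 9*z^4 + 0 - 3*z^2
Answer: a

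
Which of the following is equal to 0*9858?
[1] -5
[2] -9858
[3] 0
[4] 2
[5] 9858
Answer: 3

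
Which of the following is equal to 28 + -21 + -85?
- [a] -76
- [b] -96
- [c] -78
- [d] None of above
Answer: c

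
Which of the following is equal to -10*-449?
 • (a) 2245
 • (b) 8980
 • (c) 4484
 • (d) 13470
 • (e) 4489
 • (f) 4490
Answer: f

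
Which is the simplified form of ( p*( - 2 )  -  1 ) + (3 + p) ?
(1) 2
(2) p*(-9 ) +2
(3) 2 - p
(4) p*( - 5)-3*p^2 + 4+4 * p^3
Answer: 3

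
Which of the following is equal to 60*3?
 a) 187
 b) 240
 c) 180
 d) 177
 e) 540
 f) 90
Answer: c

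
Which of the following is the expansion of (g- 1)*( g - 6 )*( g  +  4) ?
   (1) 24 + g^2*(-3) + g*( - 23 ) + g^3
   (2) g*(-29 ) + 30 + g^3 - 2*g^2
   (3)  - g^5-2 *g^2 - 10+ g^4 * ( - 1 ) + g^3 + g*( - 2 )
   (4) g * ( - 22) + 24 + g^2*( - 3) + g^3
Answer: 4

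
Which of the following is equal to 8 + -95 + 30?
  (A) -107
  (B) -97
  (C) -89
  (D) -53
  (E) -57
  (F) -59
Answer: E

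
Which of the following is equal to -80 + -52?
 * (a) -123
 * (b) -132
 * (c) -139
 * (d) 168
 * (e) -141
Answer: b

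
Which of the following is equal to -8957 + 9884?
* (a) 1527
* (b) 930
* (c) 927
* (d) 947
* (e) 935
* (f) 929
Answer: c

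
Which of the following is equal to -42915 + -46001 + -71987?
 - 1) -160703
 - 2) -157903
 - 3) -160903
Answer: 3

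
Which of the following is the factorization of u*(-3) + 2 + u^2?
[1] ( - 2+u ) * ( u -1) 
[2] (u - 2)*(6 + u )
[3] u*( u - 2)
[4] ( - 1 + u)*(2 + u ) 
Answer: 1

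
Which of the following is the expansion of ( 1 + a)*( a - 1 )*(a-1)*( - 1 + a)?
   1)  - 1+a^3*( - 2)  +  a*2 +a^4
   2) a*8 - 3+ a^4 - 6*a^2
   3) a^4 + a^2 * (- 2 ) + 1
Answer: 1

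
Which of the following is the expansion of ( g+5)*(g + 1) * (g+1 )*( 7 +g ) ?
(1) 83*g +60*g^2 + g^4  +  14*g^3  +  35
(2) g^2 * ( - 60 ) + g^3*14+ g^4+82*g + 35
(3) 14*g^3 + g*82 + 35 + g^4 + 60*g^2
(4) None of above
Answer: 3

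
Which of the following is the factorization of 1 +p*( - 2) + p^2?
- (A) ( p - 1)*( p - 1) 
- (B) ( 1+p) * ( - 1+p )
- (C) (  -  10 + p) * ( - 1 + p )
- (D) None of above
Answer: A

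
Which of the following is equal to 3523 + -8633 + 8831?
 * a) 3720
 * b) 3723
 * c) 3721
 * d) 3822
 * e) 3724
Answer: c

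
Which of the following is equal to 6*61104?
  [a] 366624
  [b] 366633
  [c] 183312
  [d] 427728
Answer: a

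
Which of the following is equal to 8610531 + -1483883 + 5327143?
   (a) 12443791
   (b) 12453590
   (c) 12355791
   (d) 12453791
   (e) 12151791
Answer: d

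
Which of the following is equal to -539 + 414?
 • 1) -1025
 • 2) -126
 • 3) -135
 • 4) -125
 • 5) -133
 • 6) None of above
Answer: 4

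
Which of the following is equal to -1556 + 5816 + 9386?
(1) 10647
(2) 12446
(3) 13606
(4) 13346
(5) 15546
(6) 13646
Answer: 6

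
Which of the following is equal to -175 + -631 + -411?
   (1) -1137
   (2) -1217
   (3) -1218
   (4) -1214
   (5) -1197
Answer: 2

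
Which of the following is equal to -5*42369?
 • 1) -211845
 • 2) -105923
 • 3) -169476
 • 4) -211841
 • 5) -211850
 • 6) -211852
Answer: 1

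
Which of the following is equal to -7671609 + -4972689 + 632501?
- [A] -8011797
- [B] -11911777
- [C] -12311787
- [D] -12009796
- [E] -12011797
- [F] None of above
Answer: E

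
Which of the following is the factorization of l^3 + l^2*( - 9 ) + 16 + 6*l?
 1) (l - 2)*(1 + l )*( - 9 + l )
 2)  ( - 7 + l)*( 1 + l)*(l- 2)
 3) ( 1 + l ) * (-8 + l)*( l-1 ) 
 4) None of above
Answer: 4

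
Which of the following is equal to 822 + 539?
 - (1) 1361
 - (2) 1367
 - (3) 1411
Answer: 1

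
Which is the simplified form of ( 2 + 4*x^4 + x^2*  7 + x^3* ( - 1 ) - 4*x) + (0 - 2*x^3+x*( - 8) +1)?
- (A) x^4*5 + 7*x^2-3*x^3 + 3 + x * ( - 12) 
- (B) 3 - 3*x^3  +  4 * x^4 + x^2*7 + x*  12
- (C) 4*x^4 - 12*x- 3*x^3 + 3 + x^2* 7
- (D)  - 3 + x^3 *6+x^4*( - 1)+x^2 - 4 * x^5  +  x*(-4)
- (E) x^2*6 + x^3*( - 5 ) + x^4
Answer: C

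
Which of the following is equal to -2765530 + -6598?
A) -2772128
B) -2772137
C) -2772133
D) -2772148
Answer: A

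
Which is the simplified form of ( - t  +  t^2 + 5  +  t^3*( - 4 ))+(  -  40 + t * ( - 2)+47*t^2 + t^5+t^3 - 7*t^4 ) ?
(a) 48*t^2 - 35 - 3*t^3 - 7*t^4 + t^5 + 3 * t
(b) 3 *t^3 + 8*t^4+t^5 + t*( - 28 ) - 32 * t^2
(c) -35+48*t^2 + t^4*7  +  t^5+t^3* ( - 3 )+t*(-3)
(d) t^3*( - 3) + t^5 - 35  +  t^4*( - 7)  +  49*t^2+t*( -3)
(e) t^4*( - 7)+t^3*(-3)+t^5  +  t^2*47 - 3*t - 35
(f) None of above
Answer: f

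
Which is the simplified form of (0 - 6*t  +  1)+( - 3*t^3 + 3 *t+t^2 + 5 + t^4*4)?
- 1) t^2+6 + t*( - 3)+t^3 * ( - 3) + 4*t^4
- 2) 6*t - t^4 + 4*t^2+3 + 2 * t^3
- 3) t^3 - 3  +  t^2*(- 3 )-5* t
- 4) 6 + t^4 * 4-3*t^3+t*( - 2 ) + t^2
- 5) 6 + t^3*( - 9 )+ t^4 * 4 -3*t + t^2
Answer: 1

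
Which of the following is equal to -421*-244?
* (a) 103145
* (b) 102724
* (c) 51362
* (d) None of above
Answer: b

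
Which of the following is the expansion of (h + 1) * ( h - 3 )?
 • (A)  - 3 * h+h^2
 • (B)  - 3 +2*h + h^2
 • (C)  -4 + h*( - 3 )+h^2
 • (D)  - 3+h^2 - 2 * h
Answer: D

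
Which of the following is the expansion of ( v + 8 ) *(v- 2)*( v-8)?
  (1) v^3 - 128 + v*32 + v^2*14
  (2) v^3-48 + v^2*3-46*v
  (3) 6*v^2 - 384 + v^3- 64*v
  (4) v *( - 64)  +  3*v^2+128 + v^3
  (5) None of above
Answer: 5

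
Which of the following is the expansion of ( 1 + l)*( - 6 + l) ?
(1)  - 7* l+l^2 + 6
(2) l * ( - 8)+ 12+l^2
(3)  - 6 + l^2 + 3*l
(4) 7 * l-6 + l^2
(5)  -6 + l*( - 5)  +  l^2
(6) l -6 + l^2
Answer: 5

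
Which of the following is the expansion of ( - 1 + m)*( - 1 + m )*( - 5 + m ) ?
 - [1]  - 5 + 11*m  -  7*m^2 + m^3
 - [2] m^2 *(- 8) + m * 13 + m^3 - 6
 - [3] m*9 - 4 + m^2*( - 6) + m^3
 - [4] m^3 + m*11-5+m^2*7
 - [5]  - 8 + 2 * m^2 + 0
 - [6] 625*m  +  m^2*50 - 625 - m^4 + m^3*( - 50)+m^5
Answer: 1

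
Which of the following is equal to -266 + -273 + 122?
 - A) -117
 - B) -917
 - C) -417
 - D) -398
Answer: C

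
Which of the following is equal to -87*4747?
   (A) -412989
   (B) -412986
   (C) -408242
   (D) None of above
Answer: A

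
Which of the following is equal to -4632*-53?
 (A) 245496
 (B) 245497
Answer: A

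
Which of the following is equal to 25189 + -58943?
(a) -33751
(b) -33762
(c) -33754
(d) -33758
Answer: c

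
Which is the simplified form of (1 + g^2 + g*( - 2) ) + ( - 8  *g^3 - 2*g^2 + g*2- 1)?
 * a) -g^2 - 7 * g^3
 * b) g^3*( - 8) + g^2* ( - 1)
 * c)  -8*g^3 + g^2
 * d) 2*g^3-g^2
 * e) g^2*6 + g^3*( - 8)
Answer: b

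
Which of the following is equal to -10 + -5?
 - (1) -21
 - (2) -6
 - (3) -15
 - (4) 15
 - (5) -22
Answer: 3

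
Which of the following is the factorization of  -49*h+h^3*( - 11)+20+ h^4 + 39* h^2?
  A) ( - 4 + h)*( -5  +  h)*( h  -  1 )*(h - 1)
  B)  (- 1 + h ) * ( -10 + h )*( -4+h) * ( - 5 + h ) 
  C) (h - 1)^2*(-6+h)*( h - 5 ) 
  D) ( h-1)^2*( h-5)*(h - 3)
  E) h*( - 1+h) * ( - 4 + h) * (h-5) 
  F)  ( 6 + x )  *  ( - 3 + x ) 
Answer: A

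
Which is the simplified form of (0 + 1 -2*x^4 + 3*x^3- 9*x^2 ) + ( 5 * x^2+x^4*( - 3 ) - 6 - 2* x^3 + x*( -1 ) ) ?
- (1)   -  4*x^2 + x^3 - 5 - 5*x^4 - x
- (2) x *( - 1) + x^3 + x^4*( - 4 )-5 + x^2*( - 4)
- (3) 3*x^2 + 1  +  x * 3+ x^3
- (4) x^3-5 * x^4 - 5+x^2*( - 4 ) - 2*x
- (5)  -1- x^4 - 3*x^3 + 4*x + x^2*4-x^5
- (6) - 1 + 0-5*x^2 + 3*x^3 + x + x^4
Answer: 1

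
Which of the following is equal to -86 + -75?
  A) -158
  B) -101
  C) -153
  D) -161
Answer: D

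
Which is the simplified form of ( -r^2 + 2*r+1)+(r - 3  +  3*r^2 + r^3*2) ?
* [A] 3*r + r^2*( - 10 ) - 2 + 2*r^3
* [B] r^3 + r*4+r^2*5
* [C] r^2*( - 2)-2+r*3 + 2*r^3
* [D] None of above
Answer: D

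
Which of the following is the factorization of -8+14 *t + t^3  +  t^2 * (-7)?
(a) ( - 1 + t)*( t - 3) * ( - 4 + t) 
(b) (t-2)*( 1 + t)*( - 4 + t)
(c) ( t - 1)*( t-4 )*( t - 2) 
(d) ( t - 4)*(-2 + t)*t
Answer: c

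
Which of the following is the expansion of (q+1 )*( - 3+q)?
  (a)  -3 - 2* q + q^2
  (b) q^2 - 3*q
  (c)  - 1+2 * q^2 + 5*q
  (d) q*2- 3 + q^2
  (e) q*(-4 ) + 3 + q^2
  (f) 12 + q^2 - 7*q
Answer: a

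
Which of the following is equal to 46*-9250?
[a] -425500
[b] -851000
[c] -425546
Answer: a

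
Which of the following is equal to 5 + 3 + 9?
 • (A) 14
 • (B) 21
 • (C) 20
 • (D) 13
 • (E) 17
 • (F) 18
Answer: E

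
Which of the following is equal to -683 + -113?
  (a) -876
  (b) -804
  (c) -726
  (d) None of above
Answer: d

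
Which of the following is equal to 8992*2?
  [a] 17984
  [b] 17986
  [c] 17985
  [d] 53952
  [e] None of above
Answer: a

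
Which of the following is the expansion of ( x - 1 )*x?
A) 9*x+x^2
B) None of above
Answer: B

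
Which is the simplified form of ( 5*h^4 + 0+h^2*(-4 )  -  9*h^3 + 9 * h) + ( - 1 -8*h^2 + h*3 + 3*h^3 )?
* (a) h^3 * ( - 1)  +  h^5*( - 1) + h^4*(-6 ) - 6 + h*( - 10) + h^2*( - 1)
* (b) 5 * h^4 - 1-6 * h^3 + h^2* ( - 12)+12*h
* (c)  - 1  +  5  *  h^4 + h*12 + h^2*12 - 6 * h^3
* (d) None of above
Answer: b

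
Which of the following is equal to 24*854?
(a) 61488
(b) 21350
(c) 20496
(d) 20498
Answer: c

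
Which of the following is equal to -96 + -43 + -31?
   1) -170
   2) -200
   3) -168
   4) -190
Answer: 1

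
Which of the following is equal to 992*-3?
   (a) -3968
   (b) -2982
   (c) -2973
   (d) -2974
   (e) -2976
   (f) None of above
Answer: e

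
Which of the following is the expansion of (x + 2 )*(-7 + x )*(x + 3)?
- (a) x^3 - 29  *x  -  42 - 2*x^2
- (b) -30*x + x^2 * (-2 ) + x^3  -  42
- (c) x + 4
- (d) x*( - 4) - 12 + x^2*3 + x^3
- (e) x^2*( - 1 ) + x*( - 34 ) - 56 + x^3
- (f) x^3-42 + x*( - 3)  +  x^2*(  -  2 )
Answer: a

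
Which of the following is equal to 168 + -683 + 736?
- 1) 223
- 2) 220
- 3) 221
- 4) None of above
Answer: 3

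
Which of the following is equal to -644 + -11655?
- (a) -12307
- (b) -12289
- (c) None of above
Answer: c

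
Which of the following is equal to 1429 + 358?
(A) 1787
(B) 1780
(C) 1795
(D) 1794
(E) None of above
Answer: A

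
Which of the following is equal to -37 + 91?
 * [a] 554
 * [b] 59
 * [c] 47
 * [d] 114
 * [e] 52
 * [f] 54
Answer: f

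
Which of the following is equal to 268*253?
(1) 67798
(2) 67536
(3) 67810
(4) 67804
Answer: 4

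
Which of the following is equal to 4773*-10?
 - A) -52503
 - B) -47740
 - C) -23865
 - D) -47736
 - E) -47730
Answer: E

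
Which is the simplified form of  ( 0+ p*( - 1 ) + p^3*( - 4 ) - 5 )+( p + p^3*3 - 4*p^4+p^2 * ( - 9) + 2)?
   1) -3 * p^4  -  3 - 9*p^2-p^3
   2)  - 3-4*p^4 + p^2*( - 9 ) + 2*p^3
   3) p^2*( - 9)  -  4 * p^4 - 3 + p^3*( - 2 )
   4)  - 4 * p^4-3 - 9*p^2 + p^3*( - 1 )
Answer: 4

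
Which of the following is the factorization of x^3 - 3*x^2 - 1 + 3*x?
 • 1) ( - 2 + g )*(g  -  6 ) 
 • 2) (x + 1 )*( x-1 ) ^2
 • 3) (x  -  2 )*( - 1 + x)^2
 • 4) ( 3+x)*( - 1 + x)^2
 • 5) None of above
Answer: 5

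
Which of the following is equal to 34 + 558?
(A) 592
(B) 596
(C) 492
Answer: A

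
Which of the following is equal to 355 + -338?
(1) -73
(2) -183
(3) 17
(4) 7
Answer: 3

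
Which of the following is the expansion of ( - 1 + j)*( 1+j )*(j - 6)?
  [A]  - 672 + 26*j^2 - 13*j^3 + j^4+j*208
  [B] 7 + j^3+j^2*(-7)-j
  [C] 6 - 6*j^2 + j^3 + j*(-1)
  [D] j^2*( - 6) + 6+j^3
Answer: C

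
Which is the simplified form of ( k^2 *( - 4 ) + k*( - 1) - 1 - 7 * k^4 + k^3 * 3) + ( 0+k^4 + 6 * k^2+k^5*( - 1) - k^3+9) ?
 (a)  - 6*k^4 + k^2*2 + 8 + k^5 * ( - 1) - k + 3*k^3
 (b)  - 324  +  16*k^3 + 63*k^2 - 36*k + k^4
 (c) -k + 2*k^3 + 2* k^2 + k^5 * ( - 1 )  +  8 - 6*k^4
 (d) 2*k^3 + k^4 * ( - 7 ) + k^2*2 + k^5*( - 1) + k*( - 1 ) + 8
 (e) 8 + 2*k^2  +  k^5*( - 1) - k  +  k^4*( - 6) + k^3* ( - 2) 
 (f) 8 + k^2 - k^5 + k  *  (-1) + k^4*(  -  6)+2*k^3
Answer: c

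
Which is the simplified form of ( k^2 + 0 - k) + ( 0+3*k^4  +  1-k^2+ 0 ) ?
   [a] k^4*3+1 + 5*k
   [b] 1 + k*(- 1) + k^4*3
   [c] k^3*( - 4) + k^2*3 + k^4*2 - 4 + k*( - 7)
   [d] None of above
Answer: b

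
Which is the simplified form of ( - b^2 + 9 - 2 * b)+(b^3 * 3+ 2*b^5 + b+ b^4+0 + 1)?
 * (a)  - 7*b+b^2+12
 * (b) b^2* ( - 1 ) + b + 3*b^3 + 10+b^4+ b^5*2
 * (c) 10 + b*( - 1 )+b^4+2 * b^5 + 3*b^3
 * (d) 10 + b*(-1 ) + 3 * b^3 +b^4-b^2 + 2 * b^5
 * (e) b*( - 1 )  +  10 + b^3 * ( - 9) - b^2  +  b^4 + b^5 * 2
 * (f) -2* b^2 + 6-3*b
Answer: d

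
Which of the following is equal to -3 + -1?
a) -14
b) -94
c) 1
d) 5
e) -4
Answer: e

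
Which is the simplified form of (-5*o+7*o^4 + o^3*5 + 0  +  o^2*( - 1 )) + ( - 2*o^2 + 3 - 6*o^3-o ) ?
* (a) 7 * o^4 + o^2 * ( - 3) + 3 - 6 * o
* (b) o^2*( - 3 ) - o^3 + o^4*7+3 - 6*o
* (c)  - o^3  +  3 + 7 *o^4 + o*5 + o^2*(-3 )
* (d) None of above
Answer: b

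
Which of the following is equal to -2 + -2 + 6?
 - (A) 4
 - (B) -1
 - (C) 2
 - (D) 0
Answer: C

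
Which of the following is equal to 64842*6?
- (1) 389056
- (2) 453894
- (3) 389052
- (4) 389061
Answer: 3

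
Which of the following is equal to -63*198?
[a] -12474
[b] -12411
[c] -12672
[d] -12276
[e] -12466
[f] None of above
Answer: a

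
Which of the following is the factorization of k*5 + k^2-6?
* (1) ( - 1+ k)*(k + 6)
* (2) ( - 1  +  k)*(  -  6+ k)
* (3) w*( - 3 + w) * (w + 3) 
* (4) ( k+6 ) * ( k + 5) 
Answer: 1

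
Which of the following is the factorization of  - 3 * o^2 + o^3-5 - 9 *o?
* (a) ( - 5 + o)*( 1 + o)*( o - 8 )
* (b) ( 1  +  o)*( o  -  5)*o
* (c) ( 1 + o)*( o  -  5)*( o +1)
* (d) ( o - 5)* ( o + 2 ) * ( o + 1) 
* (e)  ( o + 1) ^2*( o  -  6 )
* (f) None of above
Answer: c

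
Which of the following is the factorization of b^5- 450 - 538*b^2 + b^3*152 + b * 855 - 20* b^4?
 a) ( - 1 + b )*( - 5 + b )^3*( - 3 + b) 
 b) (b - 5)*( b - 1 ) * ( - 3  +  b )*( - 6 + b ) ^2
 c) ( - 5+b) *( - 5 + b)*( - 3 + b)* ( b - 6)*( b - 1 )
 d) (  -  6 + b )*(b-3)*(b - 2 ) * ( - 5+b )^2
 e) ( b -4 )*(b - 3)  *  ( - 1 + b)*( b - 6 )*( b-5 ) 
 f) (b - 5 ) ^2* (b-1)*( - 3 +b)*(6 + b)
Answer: c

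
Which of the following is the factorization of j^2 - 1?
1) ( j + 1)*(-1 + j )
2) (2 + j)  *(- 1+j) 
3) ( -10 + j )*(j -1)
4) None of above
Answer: 1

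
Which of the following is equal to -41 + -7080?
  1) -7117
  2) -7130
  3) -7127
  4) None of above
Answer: 4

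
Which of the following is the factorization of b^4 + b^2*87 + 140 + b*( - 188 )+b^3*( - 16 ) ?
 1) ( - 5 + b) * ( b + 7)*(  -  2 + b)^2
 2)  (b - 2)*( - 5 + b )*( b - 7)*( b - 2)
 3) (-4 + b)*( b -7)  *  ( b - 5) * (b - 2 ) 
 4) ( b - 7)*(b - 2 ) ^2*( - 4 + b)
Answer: 2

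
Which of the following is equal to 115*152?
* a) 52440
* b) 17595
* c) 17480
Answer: c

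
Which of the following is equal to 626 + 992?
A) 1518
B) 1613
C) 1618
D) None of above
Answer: C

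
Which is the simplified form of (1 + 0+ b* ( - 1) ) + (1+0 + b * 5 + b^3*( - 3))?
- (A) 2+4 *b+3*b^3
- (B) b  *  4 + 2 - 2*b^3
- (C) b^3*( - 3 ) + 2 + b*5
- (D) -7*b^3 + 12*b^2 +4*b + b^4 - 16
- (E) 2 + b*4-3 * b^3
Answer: E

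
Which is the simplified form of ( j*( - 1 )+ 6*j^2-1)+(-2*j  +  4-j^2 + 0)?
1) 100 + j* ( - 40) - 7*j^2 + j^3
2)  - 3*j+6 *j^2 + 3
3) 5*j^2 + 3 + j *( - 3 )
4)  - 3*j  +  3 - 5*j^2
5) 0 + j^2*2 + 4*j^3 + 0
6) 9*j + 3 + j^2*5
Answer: 3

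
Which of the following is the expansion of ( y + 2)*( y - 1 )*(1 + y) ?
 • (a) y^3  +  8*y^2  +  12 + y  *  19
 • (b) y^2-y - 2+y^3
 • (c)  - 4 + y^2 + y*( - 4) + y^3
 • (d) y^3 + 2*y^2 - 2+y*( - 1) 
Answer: d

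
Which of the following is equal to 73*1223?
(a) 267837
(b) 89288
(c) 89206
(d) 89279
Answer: d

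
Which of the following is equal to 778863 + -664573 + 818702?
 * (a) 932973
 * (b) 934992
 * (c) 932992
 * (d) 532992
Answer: c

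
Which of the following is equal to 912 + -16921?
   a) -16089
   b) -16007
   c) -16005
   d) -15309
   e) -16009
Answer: e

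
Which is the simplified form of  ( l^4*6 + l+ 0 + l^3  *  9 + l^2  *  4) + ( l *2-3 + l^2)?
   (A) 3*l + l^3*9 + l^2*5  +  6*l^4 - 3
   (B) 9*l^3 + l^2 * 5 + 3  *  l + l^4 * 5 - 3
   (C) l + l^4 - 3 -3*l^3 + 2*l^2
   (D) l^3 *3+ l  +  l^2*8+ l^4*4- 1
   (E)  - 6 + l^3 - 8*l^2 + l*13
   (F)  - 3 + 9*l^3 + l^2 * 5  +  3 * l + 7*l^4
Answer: A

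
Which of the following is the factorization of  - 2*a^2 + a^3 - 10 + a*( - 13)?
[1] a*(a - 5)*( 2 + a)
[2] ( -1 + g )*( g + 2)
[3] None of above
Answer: 3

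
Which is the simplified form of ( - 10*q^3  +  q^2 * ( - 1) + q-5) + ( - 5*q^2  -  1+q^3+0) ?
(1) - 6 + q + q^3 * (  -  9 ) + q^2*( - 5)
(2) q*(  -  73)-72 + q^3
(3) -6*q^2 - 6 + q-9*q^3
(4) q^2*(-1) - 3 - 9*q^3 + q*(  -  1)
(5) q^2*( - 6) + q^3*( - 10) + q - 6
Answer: 3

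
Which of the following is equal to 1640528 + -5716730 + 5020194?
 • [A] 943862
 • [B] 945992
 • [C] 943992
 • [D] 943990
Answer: C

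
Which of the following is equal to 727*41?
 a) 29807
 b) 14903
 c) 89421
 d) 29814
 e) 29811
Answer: a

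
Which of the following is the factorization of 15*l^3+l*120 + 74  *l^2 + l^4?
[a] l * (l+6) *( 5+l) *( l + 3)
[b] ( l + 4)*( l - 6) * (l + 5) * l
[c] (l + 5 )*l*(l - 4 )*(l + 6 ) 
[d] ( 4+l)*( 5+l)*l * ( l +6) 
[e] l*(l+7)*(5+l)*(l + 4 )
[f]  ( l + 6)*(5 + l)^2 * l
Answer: d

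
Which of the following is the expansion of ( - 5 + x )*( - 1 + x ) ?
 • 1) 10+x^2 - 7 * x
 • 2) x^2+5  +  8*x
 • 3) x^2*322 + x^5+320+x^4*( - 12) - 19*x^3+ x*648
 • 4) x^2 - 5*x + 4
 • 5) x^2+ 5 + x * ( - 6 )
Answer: 5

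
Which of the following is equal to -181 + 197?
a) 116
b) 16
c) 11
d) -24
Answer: b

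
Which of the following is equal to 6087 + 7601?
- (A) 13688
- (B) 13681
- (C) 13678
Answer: A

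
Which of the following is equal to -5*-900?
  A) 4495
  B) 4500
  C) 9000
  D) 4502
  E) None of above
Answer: B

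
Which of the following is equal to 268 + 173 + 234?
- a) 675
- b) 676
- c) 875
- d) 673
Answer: a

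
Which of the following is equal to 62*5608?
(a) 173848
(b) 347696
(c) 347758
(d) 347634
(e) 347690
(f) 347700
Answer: b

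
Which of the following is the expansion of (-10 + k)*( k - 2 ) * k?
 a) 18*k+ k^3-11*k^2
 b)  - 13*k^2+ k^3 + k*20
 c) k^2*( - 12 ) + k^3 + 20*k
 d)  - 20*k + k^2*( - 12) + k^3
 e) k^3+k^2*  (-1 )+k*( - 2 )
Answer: c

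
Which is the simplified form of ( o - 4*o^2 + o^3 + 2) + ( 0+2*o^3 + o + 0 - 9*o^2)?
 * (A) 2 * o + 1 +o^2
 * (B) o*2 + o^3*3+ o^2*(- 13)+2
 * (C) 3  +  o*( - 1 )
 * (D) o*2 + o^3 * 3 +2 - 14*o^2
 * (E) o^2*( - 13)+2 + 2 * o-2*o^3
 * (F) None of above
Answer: B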